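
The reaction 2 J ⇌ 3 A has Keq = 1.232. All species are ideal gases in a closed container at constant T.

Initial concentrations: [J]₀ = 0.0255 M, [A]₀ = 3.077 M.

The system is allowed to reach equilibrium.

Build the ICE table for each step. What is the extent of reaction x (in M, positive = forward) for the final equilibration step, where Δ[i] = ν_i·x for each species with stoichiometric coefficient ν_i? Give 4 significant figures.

x = -0.6114 M

Q₀ = 4.4802e+04 vs Keq = 1.232 ⇒ Q>K, reverse
Step 1:
                   J          A
  I           0.0255      3.077
  C            1.223     -1.834
  E            1.248      1.243
  solve Keq expr → x = -0.6114; check Q = 1.232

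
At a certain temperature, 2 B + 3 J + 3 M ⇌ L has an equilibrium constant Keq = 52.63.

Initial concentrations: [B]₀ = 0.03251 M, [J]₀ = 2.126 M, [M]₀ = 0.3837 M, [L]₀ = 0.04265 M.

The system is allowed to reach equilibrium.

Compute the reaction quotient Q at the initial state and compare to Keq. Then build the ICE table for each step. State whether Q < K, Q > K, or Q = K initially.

Q₀ = 74.34; Q > K (proceeds reverse)

Q₀ = 74.34 vs Keq = 52.63 ⇒ Q>K, reverse
Step 1:
                    B           J           M           L
  I           0.03251       2.126      0.3837     0.04265
  C          0.004127    0.006191    0.006191   -0.002064
  E           0.03664       2.132      0.3899     0.04059
  solve Keq expr → x = -0.002064; check Q = 52.63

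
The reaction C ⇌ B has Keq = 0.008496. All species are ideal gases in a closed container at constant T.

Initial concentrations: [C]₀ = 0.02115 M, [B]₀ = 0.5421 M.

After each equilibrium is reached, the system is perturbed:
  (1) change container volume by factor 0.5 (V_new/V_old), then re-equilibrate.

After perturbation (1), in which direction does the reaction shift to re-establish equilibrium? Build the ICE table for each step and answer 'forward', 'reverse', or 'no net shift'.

Direction: no net shift

Q₀ = 25.63 vs Keq = 0.008496 ⇒ Q>K, reverse
Step 1:
                  C         B
  Initial   0.02115    0.5421
  Change     0.5374   -0.5374
  Equil      0.5585  0.004745
  solve Keq expr → x = -0.5374; check Q = 0.008496
Then change container volume by factor 0.5 (V_new/V_old).
Step 2:
                  C         B
  Initial     1.117   0.00949
  Change          0         0
  Equil       1.117   0.00949
  solve Keq expr → x = 0; check Q = 0.008496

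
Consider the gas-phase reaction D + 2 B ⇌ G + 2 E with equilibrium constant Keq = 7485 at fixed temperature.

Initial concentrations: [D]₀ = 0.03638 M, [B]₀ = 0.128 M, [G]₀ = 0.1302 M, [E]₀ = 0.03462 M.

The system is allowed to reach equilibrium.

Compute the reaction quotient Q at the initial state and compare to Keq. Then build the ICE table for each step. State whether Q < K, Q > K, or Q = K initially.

Q₀ = 0.2618 vs Keq = 7485 ⇒ Q<K, forward
Step 1:
                  D         B         G         E
  I         0.03638     0.128    0.1302   0.03462
  C         -0.0363  -0.07259    0.0363   0.07259
  E       8.3289e-05   0.05541    0.1665    0.1072
  solve Keq expr → x = 0.0363; check Q = 7485

Q₀ = 0.2618; Q < K (proceeds forward)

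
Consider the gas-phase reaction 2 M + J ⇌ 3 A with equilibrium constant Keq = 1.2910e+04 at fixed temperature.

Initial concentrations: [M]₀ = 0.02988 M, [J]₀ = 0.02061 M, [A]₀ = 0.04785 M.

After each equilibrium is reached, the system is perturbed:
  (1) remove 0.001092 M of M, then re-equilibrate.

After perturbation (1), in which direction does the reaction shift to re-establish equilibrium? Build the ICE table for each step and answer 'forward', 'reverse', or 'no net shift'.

Direction: reverse

Q₀ = 5.954 vs Keq = 1.2910e+04 ⇒ Q<K, forward
Step 1:
                   M          J          A
  init       0.02988    0.02061    0.04785
  Δ         -0.02712   -0.01356    0.04068
  eq        0.002761    0.00705    0.08853
  solve Keq expr → x = 0.01356; check Q = 1.2910e+04
Then remove 0.001092 M of M.
Step 2:
                   M          J          A
  init      0.001669    0.00705    0.08853
  Δ       9.4063e-04 4.7031e-04  -0.001411
  eq         0.00261   0.007521    0.08712
  solve Keq expr → x = -4.7031e-04; check Q = 1.2910e+04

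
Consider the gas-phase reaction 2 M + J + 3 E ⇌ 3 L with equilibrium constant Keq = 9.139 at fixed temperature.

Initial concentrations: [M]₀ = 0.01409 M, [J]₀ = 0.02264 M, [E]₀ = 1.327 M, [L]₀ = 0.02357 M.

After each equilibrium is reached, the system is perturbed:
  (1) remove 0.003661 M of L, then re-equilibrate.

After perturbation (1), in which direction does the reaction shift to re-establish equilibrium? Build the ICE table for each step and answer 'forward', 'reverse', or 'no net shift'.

Direction: forward

Q₀ = 1.247 vs Keq = 9.139 ⇒ Q<K, forward
Step 1:
                    M           J           E           L
  init        0.01409     0.02264       1.327     0.02357
  Δ         -0.005385   -0.002692   -0.008077    0.008077
  eq         0.008705     0.01995       1.319     0.03165
  solve Keq expr → x = 0.002692; check Q = 9.139
Then remove 0.003661 M of L.
Step 2:
                    M           J           E           L
  init       0.008705     0.01995       1.319     0.02799
  Δ       -8.6196e-04 -4.3098e-04   -0.001293    0.001293
  eq         0.007843     0.01952       1.318     0.02928
  solve Keq expr → x = 4.3098e-04; check Q = 9.139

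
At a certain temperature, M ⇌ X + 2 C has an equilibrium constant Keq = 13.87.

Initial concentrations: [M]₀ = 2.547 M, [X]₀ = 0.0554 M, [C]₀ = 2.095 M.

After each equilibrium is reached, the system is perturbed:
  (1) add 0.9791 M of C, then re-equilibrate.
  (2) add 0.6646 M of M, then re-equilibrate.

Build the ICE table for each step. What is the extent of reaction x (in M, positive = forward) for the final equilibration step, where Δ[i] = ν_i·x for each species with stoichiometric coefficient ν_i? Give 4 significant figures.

Q₀ = 0.09547 vs Keq = 13.87 ⇒ Q<K, forward
Step 1:
                  M         X         C
  init        2.547    0.0554     2.095
  Δ          -1.076     1.076     2.152
  eq          1.471     1.131     4.247
  solve Keq expr → x = 1.076; check Q = 13.87
Then add 0.9791 M of C.
Step 2:
                  M         X         C
  init        1.471     1.131     5.226
  Δ          0.1733   -0.1733   -0.3466
  eq          1.644     0.958     4.879
  solve Keq expr → x = -0.1733; check Q = 13.87
Then add 0.6646 M of M.
Step 3:
                  M         X         C
  init        2.309     0.958     4.879
  Δ         -0.1535    0.1535     0.307
  eq          2.156     1.111     5.186
  solve Keq expr → x = 0.1535; check Q = 13.87

x = 0.1535 M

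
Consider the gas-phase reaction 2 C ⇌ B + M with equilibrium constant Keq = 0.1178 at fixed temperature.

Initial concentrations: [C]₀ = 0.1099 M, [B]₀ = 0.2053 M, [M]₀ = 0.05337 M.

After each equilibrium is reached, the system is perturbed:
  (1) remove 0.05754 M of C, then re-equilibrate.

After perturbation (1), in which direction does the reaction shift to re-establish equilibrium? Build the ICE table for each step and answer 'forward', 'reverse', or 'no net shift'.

Direction: reverse

Q₀ = 0.9072 vs Keq = 0.1178 ⇒ Q>K, reverse
Step 1:
                  C         B         M
  I          0.1099    0.2053   0.05337
  C         0.06502  -0.03251  -0.03251
  E          0.1749    0.1728   0.02086
  solve Keq expr → x = -0.03251; check Q = 0.1178
Then remove 0.05754 M of C.
Step 2:
                  C         B         M
  I          0.1174    0.1728   0.02086
  C          0.0162 -0.008098 -0.008098
  E          0.1336    0.1647   0.01276
  solve Keq expr → x = -0.008098; check Q = 0.1178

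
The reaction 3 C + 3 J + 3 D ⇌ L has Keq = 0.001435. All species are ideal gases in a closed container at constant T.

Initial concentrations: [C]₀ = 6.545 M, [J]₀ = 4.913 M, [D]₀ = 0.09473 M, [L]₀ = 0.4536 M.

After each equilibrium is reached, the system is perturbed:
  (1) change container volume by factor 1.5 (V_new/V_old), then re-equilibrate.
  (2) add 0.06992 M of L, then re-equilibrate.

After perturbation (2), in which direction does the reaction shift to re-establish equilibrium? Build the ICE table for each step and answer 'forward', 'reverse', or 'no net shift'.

Q₀ = 0.01605 vs Keq = 0.001435 ⇒ Q>K, reverse
Step 1:
                    C           J           D           L
  init          6.545       4.913     0.09473      0.4536
  Δ            0.1041      0.1041      0.1041    -0.03471
  eq            6.649       5.017      0.1989      0.4189
  solve Keq expr → x = -0.03471; check Q = 0.001435
Then change container volume by factor 1.5 (V_new/V_old).
Step 2:
                    C           J           D           L
  init          4.433       3.345      0.1326      0.2793
  Δ            0.1922      0.1922      0.1922    -0.06407
  eq            4.625       3.537      0.3248      0.2152
  solve Keq expr → x = -0.06407; check Q = 0.001435
Then add 0.06992 M of L.
Step 3:
                    C           J           D           L
  init          4.625       3.537      0.3248      0.2851
  Δ           0.02428     0.02428     0.02428   -0.008094
  eq            4.649       3.561      0.3491       0.277
  solve Keq expr → x = -0.008094; check Q = 0.001435

Direction: reverse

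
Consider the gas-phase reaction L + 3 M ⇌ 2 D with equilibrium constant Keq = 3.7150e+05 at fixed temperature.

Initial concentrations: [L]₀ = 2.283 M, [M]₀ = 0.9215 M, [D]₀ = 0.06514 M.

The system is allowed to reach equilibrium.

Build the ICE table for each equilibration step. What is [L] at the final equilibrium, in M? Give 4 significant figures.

Q₀ = 0.002375 vs Keq = 3.7150e+05 ⇒ Q<K, forward
Step 1:
                  L         M         D
  init        2.283    0.9215   0.06514
  Δ         -0.3043    -0.913    0.6087
  eq          1.979  0.008516    0.6738
  solve Keq expr → x = 0.3043; check Q = 3.7150e+05

[L]_eq = 1.979 M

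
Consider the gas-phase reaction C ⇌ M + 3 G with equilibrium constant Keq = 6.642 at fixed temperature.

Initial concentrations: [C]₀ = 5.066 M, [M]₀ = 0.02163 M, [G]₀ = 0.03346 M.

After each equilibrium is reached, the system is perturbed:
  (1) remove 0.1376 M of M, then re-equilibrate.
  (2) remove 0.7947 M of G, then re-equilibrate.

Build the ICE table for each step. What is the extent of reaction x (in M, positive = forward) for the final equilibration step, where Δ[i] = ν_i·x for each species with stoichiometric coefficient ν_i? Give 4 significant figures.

Q₀ = 1.5994e-07 vs Keq = 6.642 ⇒ Q<K, forward
Step 1:
                  C         M         G
  I           5.066   0.02163   0.03346
  C         -0.9871    0.9871     2.961
  E           4.079     1.009     2.995
  solve Keq expr → x = 0.9871; check Q = 6.642
Then remove 0.1376 M of M.
Step 2:
                  C         M         G
  I           4.079    0.8711     2.995
  C        -0.03389   0.03389    0.1017
  E           4.045     0.905     3.096
  solve Keq expr → x = 0.03389; check Q = 6.642
Then remove 0.7947 M of G.
Step 3:
                  C         M         G
  I           4.045     0.905     2.302
  C         -0.1871    0.1871    0.5612
  E           3.858     1.092     2.863
  solve Keq expr → x = 0.1871; check Q = 6.642

x = 0.1871 M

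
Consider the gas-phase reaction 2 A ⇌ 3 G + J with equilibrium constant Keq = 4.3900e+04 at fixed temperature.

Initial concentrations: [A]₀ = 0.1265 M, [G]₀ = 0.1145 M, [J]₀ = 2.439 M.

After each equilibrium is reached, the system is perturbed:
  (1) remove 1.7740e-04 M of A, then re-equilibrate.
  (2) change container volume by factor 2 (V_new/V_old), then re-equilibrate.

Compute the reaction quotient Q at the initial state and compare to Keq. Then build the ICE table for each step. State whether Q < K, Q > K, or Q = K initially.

Q₀ = 0.2288; Q < K (proceeds forward)

Q₀ = 0.2288 vs Keq = 4.3900e+04 ⇒ Q<K, forward
Step 1:
                   A          G          J
  Initial     0.1265     0.1145      2.439
  Change     -0.1252     0.1879    0.06262
  Equil     0.001255     0.3024      2.502
  solve Keq expr → x = 0.06262; check Q = 4.3900e+04
Then remove 1.7740e-04 M of A.
Step 2:
                   A          G          J
  Initial   0.001078     0.3024      2.502
  Change  1.7574e-04 -2.6361e-04 -8.7869e-05
  Equil     0.001253     0.3021      2.502
  solve Keq expr → x = -8.7869e-05; check Q = 4.3900e+04
Then change container volume by factor 2 (V_new/V_old).
Step 3:
                   A          G          J
  Initial 6.2672e-04     0.1511      1.251
  Change  -3.1188e-04 4.6783e-04 1.5594e-04
  Equil   3.1484e-04     0.1515      1.251
  solve Keq expr → x = 1.5594e-04; check Q = 4.3900e+04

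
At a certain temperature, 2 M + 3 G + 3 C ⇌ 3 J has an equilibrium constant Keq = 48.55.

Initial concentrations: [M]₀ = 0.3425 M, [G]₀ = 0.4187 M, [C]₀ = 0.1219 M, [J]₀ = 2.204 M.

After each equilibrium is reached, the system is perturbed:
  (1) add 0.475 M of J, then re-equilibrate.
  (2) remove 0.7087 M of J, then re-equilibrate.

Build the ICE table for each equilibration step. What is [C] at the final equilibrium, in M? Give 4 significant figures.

Q₀ = 6.8643e+05 vs Keq = 48.55 ⇒ Q>K, reverse
Step 1:
                  M         G         C         J
  init       0.3425    0.4187    0.1219     2.204
  Δ          0.3435    0.5153    0.5153   -0.5153
  eq          0.686     0.934    0.6372     1.689
  solve Keq expr → x = -0.1718; check Q = 48.55
Then add 0.475 M of J.
Step 2:
                  M         G         C         J
  init        0.686     0.934    0.6372     2.164
  Δ         0.04564   0.06845   0.06845  -0.06845
  eq         0.7317     1.002    0.7056     2.095
  solve Keq expr → x = -0.02282; check Q = 48.55
Then remove 0.7087 M of J.
Step 3:
                  M         G         C         J
  init       0.7317     1.002    0.7056     1.387
  Δ        -0.07017   -0.1053   -0.1053    0.1053
  eq         0.6615    0.8972    0.6004     1.492
  solve Keq expr → x = 0.03509; check Q = 48.55

[C]_eq = 0.6004 M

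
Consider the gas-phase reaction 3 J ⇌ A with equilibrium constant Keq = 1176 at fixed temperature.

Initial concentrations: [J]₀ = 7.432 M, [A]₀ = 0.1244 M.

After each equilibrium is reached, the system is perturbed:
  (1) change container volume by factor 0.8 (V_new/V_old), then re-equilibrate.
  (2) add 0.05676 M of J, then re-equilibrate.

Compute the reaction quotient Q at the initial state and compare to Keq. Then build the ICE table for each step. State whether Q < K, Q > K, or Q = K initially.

Q₀ = 3.0304e-04; Q < K (proceeds forward)

Q₀ = 3.0304e-04 vs Keq = 1176 ⇒ Q<K, forward
Step 1:
                   J          A
  init         7.432     0.1244
  Δ           -7.302      2.434
  eq          0.1296      2.559
  solve Keq expr → x = 2.434; check Q = 1176
Then change container volume by factor 0.8 (V_new/V_old).
Step 2:
                   J          A
  init         0.162      3.198
  Δ         -0.02228   0.007427
  eq          0.1397      3.206
  solve Keq expr → x = 0.007427; check Q = 1176
Then add 0.05676 M of J.
Step 3:
                   J          A
  init        0.1965      3.206
  Δ         -0.05649    0.01883
  eq            0.14      3.224
  solve Keq expr → x = 0.01883; check Q = 1176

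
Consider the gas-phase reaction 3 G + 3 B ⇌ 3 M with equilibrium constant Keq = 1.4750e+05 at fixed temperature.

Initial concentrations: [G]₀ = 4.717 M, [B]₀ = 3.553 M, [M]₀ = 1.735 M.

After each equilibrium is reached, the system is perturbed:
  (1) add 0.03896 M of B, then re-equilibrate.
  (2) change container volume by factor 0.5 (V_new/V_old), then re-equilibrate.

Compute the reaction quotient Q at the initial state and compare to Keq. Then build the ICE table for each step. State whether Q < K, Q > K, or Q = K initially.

Q₀ = 0.001109; Q < K (proceeds forward)

Q₀ = 0.001109 vs Keq = 1.4750e+05 ⇒ Q<K, forward
Step 1:
                    G           B           M
  I             4.717       3.553       1.735
  C            -3.474      -3.474       3.474
  E             1.243     0.07929       5.209
  solve Keq expr → x = 1.158; check Q = 1.4750e+05
Then add 0.03896 M of B.
Step 2:
                    G           B           M
  I             1.243      0.1183       5.209
  C          -0.03603    -0.03603     0.03603
  E             1.207     0.08222       5.245
  solve Keq expr → x = 0.01201; check Q = 1.4750e+05
Then change container volume by factor 0.5 (V_new/V_old).
Step 3:
                    G           B           M
  I             2.415      0.1644       10.49
  C          -0.07881    -0.07881     0.07881
  E             2.336     0.08564       10.57
  solve Keq expr → x = 0.02627; check Q = 1.4750e+05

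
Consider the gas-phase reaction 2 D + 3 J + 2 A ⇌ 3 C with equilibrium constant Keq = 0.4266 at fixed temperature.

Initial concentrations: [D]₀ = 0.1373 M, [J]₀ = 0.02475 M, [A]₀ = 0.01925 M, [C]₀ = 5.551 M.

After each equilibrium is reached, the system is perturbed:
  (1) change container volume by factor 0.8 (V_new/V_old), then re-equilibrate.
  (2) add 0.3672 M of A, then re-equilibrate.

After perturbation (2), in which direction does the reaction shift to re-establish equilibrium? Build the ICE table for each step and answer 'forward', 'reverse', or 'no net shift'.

Direction: forward

Q₀ = 1.6150e+12 vs Keq = 0.4266 ⇒ Q>K, reverse
Step 1:
                    D           J           A           C
  init         0.1373     0.02475     0.01925       5.551
  Δ             1.525       2.288       1.525      -2.288
  eq            1.662       2.312       1.544       3.263
  solve Keq expr → x = -0.7625; check Q = 0.4266
Then change container volume by factor 0.8 (V_new/V_old).
Step 2:
                    D           J           A           C
  init          2.078        2.89        1.93       4.079
  Δ           -0.1859     -0.2788     -0.1859      0.2788
  eq            1.892       2.612       1.744       4.358
  solve Keq expr → x = 0.09294; check Q = 0.4266
Then add 0.3672 M of A.
Step 3:
                    D           J           A           C
  init          1.892       2.612       2.112       4.358
  Δ          -0.07914     -0.1187    -0.07914      0.1187
  eq            1.813       2.493       2.033       4.477
  solve Keq expr → x = 0.03957; check Q = 0.4266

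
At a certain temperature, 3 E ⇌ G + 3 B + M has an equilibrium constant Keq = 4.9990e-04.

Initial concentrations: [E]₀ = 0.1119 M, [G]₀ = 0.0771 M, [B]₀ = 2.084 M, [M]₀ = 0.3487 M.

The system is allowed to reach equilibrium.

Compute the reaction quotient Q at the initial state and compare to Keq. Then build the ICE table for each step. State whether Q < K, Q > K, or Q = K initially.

Q₀ = 173.7; Q > K (proceeds reverse)

Q₀ = 173.7 vs Keq = 4.9990e-04 ⇒ Q>K, reverse
Step 1:
                  E         G         B         M
  I          0.1119    0.0771     2.084    0.3487
  C          0.2313  -0.07709   -0.2313  -0.07709
  E          0.3432 1.1695e-05     1.853    0.2716
  solve Keq expr → x = -0.07709; check Q = 4.9990e-04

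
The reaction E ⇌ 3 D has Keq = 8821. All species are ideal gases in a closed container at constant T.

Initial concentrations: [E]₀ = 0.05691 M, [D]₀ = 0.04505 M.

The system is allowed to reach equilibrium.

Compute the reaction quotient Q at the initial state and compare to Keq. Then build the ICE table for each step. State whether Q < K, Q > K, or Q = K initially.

Q₀ = 0.001607 vs Keq = 8821 ⇒ Q<K, forward
Step 1:
                  E         D
  init      0.05691   0.04505
  Δ        -0.05691    0.1707
  eq      1.1389e-06    0.2158
  solve Keq expr → x = 0.05691; check Q = 8821

Q₀ = 0.001607; Q < K (proceeds forward)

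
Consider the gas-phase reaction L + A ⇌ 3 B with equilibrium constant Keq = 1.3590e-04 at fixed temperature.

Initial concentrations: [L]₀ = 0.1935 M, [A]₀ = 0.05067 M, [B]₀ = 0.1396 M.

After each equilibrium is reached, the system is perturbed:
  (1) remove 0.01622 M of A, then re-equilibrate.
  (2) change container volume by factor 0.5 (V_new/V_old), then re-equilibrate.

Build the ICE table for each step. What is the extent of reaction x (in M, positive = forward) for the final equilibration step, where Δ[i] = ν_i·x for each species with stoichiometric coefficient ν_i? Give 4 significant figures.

Q₀ = 0.2775 vs Keq = 1.3590e-04 ⇒ Q>K, reverse
Step 1:
                  L         A         B
  Initial    0.1935   0.05067    0.1396
  Change    0.04175   0.04175   -0.1253
  Equil      0.2353   0.09242   0.01435
  solve Keq expr → x = -0.04175; check Q = 1.3590e-04
Then remove 0.01622 M of A.
Step 2:
                  L         A         B
  Initial    0.2353    0.0762   0.01435
  Change  2.9046e-04 2.9046e-04 -8.7139e-04
  Equil      0.2355   0.07649   0.01348
  solve Keq expr → x = -2.9046e-04; check Q = 1.3590e-04
Then change container volume by factor 0.5 (V_new/V_old).
Step 3:
                  L         A         B
  Initial    0.4711     0.153   0.02696
  Change   0.001816  0.001816 -0.005449
  Equil      0.4729    0.1548   0.02151
  solve Keq expr → x = -0.001816; check Q = 1.3590e-04

x = -0.001816 M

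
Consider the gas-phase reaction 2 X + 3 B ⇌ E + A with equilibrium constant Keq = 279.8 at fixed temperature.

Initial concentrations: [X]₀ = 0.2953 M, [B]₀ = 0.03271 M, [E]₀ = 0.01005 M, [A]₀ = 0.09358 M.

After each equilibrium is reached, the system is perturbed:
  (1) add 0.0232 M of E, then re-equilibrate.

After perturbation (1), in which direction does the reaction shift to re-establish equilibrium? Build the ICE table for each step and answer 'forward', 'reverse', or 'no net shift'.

Q₀ = 308.2 vs Keq = 279.8 ⇒ Q>K, reverse
Step 1:
                    X           B           E           A
  I            0.2953     0.03271     0.01005     0.09358
  C        4.8632e-04  7.2948e-04 -2.4316e-04 -2.4316e-04
  E            0.2958     0.03344    0.009807     0.09334
  solve Keq expr → x = -2.4316e-04; check Q = 279.8
Then add 0.0232 M of E.
Step 2:
                    X           B           E           A
  I            0.2958     0.03344     0.03301     0.09334
  C          0.008527     0.01279   -0.004264   -0.004264
  E            0.3043     0.04623     0.02874     0.08907
  solve Keq expr → x = -0.004264; check Q = 279.8

Direction: reverse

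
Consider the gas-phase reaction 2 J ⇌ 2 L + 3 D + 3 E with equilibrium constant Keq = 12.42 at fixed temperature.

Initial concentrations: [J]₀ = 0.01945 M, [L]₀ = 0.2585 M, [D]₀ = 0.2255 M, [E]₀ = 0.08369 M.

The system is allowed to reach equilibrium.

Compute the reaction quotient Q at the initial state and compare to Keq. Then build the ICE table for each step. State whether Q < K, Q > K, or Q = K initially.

Q₀ = 0.001187 vs Keq = 12.42 ⇒ Q<K, forward
Step 1:
                   J          L          D          E
  Initial    0.01945     0.2585     0.2255    0.08369
  Change    -0.01907    0.01907    0.02861    0.02861
  Equil   3.7964e-04     0.2776     0.2541     0.1123
  solve Keq expr → x = 0.009535; check Q = 12.42

Q₀ = 0.001187; Q < K (proceeds forward)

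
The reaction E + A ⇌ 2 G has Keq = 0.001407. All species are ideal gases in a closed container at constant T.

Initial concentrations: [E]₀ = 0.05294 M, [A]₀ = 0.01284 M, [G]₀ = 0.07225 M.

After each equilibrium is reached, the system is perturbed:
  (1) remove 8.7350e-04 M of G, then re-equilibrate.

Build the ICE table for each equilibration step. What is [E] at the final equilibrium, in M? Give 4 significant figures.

Q₀ = 7.679 vs Keq = 0.001407 ⇒ Q>K, reverse
Step 1:
                    E           A           G
  Initial     0.05294     0.01284     0.07225
  Change      0.03491     0.03491    -0.06982
  Equil       0.08785     0.04775    0.002429
  solve Keq expr → x = -0.03491; check Q = 0.001407
Then remove 8.7350e-04 M of G.
Step 2:
                    E           A           G
  Initial     0.08785     0.04775    0.001556
  Change  -4.2834e-04 -4.2834e-04  8.5668e-04
  Equil       0.08742     0.04732    0.002413
  solve Keq expr → x = 4.2834e-04; check Q = 0.001407

[E]_eq = 0.08742 M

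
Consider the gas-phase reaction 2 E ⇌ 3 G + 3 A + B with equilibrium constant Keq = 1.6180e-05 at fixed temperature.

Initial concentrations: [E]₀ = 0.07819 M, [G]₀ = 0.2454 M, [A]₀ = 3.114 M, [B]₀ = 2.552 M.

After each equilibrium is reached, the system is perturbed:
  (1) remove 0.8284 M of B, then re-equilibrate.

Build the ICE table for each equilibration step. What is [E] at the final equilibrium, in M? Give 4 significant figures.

[E]_eq = 0.2399 M

Q₀ = 186.3 vs Keq = 1.6180e-05 ⇒ Q>K, reverse
Step 1:
                  E         G         A         B
  I         0.07819    0.2454     3.114     2.552
  C          0.1619   -0.2429   -0.2429  -0.08096
  E          0.2401  0.002517     2.871     2.471
  solve Keq expr → x = -0.08096; check Q = 1.6180e-05
Then remove 0.8284 M of B.
Step 2:
                  E         G         A         B
  I          0.2401  0.002517     2.871     1.643
  C       -2.4310e-04 3.6465e-04 3.6465e-04 1.2155e-04
  E          0.2399  0.002882     2.871     1.643
  solve Keq expr → x = 1.2155e-04; check Q = 1.6180e-05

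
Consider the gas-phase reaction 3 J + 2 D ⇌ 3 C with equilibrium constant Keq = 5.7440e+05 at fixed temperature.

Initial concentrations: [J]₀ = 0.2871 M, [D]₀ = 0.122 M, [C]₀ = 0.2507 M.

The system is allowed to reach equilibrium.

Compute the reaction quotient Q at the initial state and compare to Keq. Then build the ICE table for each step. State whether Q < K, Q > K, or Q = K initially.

Q₀ = 44.73; Q < K (proceeds forward)

Q₀ = 44.73 vs Keq = 5.7440e+05 ⇒ Q<K, forward
Step 1:
                  J         D         C
  Initial    0.2871     0.122    0.2507
  Change    -0.1696   -0.1131    0.1696
  Equil      0.1175  0.008928    0.4203
  solve Keq expr → x = 0.05654; check Q = 5.7440e+05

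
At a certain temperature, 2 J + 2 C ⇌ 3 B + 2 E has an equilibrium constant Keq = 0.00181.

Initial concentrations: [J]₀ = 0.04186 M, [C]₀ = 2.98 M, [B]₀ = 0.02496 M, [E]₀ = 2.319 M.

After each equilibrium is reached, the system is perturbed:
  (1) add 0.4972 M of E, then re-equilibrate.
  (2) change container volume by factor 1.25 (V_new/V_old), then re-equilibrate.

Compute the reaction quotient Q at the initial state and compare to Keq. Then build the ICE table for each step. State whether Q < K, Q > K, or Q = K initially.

Q₀ = 0.005374; Q > K (proceeds reverse)

Q₀ = 0.005374 vs Keq = 0.00181 ⇒ Q>K, reverse
Step 1:
                    J           C           B           E
  init        0.04186        2.98     0.02496       2.319
  Δ          0.004262    0.004262   -0.006394   -0.004262
  eq          0.04612       2.984     0.01857       2.315
  solve Keq expr → x = -0.002131; check Q = 0.00181
Then add 0.4972 M of E.
Step 2:
                    J           C           B           E
  init        0.04612       2.984     0.01857       2.812
  Δ          0.001296    0.001296   -0.001945   -0.001296
  eq          0.04742       2.986     0.01662       2.811
  solve Keq expr → x = -6.4821e-04; check Q = 0.00181
Then change container volume by factor 1.25 (V_new/V_old).
Step 3:
                    J           C           B           E
  init        0.03794       2.388      0.0133       2.249
  Δ       -5.8322e-04 -5.8322e-04  8.7483e-04  5.8322e-04
  eq          0.03735       2.388     0.01417       2.249
  solve Keq expr → x = 2.9161e-04; check Q = 0.00181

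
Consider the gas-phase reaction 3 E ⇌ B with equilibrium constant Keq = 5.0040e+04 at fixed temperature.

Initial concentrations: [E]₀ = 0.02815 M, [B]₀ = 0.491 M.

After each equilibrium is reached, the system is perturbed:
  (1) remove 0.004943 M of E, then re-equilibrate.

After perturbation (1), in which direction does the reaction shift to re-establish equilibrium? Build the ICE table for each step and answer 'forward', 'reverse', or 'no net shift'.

Q₀ = 2.2011e+04 vs Keq = 5.0040e+04 ⇒ Q<K, forward
Step 1:
                   E          B
  init       0.02815      0.491
  Δ        -0.006709   0.002236
  eq         0.02144     0.4932
  solve Keq expr → x = 0.002236; check Q = 5.0040e+04
Then remove 0.004943 M of E.
Step 2:
                   E          B
  init        0.0165     0.4932
  Δ         0.004919   -0.00164
  eq         0.02142     0.4916
  solve Keq expr → x = -0.00164; check Q = 5.0040e+04

Direction: reverse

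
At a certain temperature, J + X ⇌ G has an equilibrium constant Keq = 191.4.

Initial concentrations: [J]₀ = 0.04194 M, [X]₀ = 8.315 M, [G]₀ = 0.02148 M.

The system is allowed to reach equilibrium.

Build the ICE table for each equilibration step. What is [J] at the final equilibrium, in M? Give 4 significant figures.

[J]_eq = 4.0026e-05 M

Q₀ = 0.06159 vs Keq = 191.4 ⇒ Q<K, forward
Step 1:
                  J         X         G
  I         0.04194     8.315   0.02148
  C         -0.0419   -0.0419    0.0419
  E       4.0026e-05     8.273   0.06338
  solve Keq expr → x = 0.0419; check Q = 191.4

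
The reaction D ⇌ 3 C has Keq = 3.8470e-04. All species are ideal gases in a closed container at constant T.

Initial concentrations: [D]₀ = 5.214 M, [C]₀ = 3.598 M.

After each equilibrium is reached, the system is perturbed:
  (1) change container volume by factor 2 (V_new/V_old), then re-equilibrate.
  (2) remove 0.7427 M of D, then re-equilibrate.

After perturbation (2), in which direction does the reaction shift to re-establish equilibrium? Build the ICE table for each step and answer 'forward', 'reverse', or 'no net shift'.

Q₀ = 8.933 vs Keq = 3.8470e-04 ⇒ Q>K, reverse
Step 1:
                  D         C
  I           5.214     3.598
  C           1.154    -3.463
  E           6.368    0.1348
  solve Keq expr → x = -1.154; check Q = 3.8470e-04
Then change container volume by factor 2 (V_new/V_old).
Step 2:
                  D         C
  I           3.184    0.0674
  C        -0.01315   0.03945
  E           3.171    0.1069
  solve Keq expr → x = 0.01315; check Q = 3.8470e-04
Then remove 0.7427 M of D.
Step 3:
                  D         C
  I           2.428    0.1069
  C        0.003018 -0.009053
  E           2.431    0.0978
  solve Keq expr → x = -0.003018; check Q = 3.8470e-04

Direction: reverse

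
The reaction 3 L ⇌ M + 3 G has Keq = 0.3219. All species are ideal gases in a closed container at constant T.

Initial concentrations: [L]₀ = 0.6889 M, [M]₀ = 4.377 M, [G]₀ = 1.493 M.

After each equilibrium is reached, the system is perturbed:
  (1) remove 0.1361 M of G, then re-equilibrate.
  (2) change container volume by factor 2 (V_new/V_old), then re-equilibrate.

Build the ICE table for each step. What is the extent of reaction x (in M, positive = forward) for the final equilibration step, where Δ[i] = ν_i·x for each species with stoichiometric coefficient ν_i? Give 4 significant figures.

Q₀ = 44.55 vs Keq = 0.3219 ⇒ Q>K, reverse
Step 1:
                    L           M           G
  Initial      0.6889       4.377       1.493
  Change       0.8387     -0.2796     -0.8387
  Equil         1.528       4.097      0.6543
  solve Keq expr → x = -0.2796; check Q = 0.3219
Then remove 0.1361 M of G.
Step 2:
                    L           M           G
  Initial       1.528       4.097      0.5182
  Change      -0.0942      0.0314      0.0942
  Equil         1.433       4.129      0.6124
  solve Keq expr → x = 0.0314; check Q = 0.3219
Then change container volume by factor 2 (V_new/V_old).
Step 3:
                    L           M           G
  Initial      0.7167       2.064      0.3062
  Change      -0.0511     0.01703      0.0511
  Equil        0.6656       2.081      0.3573
  solve Keq expr → x = 0.01703; check Q = 0.3219

x = 0.01703 M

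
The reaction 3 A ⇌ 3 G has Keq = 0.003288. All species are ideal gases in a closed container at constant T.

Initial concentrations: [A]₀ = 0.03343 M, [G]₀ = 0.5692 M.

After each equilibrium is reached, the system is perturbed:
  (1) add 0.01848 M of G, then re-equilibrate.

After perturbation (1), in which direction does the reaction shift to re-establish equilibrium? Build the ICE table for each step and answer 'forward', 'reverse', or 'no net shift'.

Q₀ = 4936 vs Keq = 0.003288 ⇒ Q>K, reverse
Step 1:
                   A          G
  init       0.03343     0.5692
  Δ           0.4912    -0.4912
  eq          0.5246    0.07801
  solve Keq expr → x = -0.1637; check Q = 0.003288
Then add 0.01848 M of G.
Step 2:
                   A          G
  init        0.5246    0.09649
  Δ          0.01609   -0.01609
  eq          0.5407     0.0804
  solve Keq expr → x = -0.005363; check Q = 0.003288

Direction: reverse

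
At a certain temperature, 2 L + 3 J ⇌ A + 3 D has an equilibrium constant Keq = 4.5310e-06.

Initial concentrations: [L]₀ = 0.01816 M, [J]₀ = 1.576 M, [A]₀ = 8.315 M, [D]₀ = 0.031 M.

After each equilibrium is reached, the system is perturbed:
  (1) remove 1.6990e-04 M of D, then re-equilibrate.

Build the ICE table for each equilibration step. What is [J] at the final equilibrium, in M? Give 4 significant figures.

[J]_eq = 1.605 M

Q₀ = 0.1919 vs Keq = 4.5310e-06 ⇒ Q>K, reverse
Step 1:
                   L          J          A          D
  Initial    0.01816      1.576      8.315      0.031
  Change     0.01968    0.02952   -0.00984   -0.02952
  Equil      0.03784      1.606      8.305   0.001479
  solve Keq expr → x = -0.00984; check Q = 4.5310e-06
Then remove 1.6990e-04 M of D.
Step 2:
                   L          J          A          D
  Initial    0.03784      1.606      8.305   0.001309
  Change  -1.1123e-04 -1.6684e-04 5.5615e-05 1.6684e-04
  Equil      0.03773      1.605      8.305   0.001476
  solve Keq expr → x = 5.5615e-05; check Q = 4.5310e-06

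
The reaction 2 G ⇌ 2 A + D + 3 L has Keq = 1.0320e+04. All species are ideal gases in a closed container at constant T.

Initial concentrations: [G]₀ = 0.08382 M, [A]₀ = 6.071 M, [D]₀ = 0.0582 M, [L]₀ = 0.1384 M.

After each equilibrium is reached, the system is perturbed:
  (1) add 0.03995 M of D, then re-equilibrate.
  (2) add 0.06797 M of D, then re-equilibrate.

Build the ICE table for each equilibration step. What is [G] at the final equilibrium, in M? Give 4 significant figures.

Q₀ = 0.8094 vs Keq = 1.0320e+04 ⇒ Q<K, forward
Step 1:
                  G         A         D         L
  init      0.08382     6.071    0.0582    0.1384
  Δ        -0.08129   0.08129   0.04065    0.1219
  eq       0.002529     6.152   0.09885    0.2603
  solve Keq expr → x = 0.04065; check Q = 1.0320e+04
Then add 0.03995 M of D.
Step 2:
                  G         A         D         L
  init     0.002529     6.152    0.1388    0.2603
  Δ       4.5344e-04 -4.5344e-04 -2.2672e-04 -6.8016e-04
  eq       0.002983     6.152    0.1386    0.2597
  solve Keq expr → x = -2.2672e-04; check Q = 1.0320e+04
Then add 0.06797 M of D.
Step 3:
                  G         A         D         L
  init     0.002983     6.152    0.2065    0.2597
  Δ       6.3556e-04 -6.3556e-04 -3.1778e-04 -9.5334e-04
  eq       0.003618     6.151    0.2062    0.2587
  solve Keq expr → x = -3.1778e-04; check Q = 1.0320e+04

[G]_eq = 0.003618 M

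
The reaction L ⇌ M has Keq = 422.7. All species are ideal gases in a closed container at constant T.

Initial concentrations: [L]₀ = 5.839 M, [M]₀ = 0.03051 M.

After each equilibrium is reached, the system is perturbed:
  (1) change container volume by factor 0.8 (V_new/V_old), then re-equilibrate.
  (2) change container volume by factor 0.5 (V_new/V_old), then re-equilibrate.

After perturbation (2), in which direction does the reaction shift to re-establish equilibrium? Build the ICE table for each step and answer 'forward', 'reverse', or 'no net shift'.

Direction: no net shift

Q₀ = 0.005225 vs Keq = 422.7 ⇒ Q<K, forward
Step 1:
                   L          M
  init         5.839    0.03051
  Δ           -5.825      5.825
  eq         0.01385      5.856
  solve Keq expr → x = 5.825; check Q = 422.7
Then change container volume by factor 0.8 (V_new/V_old).
Step 2:
                   L          M
  init       0.01732       7.32
  Δ                0          0
  eq         0.01732       7.32
  solve Keq expr → x = 0; check Q = 422.7
Then change container volume by factor 0.5 (V_new/V_old).
Step 3:
                   L          M
  init       0.03463      14.64
  Δ                0          0
  eq         0.03463      14.64
  solve Keq expr → x = 0; check Q = 422.7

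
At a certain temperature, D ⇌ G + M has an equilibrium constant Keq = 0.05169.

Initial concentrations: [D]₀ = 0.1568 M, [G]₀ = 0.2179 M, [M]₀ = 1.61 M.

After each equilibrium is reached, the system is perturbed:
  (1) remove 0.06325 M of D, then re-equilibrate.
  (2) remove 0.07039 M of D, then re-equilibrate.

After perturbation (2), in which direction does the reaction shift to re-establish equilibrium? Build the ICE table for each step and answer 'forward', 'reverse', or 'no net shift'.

Direction: reverse

Q₀ = 2.237 vs Keq = 0.05169 ⇒ Q>K, reverse
Step 1:
                   D          G          M
  Initial     0.1568     0.2179       1.61
  Change      0.2046    -0.2046    -0.2046
  Equil       0.3614    0.01329      1.405
  solve Keq expr → x = -0.2046; check Q = 0.05169
Then remove 0.06325 M of D.
Step 2:
                   D          G          M
  Initial     0.2982    0.01329      1.405
  Change    0.002227  -0.002227  -0.002227
  Equil       0.3004    0.01107      1.403
  solve Keq expr → x = -0.002227; check Q = 0.05169
Then remove 0.07039 M of D.
Step 3:
                   D          G          M
  Initial       0.23    0.01107      1.403
  Change    0.002486  -0.002486  -0.002486
  Equil       0.2325   0.008579      1.401
  solve Keq expr → x = -0.002486; check Q = 0.05169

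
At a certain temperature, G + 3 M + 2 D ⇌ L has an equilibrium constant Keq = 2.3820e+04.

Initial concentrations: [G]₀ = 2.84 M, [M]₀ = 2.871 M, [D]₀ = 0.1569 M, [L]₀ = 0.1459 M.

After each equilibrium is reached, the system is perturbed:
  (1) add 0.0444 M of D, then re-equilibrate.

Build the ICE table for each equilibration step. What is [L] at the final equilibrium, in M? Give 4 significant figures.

[L]_eq = 0.2463 M

Q₀ = 0.08818 vs Keq = 2.3820e+04 ⇒ Q<K, forward
Step 1:
                   G          M          D          L
  init          2.84      2.871     0.1569     0.1459
  Δ         -0.07823    -0.2347    -0.1565    0.07823
  eq           2.762      2.636 4.3122e-04     0.2241
  solve Keq expr → x = 0.07823; check Q = 2.3820e+04
Then add 0.0444 M of D.
Step 2:
                   G          M          D          L
  init         2.762      2.636    0.04483     0.2241
  Δ         -0.02218   -0.06654   -0.04436    0.02218
  eq            2.74       2.57 4.7162e-04     0.2463
  solve Keq expr → x = 0.02218; check Q = 2.3820e+04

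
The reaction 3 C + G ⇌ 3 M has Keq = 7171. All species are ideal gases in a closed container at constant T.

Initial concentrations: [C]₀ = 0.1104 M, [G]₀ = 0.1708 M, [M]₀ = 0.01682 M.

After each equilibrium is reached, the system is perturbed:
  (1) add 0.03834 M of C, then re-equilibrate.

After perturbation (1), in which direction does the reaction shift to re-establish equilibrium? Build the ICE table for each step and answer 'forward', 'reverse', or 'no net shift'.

Direction: forward

Q₀ = 0.02071 vs Keq = 7171 ⇒ Q<K, forward
Step 1:
                   C          G          M
  init        0.1104     0.1708    0.01682
  Δ         -0.09879   -0.03293    0.09879
  eq         0.01161     0.1379     0.1156
  solve Keq expr → x = 0.03293; check Q = 7171
Then add 0.03834 M of C.
Step 2:
                   C          G          M
  init       0.04995     0.1379     0.1156
  Δ         -0.03444   -0.01148    0.03444
  eq         0.01551     0.1264     0.1501
  solve Keq expr → x = 0.01148; check Q = 7171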